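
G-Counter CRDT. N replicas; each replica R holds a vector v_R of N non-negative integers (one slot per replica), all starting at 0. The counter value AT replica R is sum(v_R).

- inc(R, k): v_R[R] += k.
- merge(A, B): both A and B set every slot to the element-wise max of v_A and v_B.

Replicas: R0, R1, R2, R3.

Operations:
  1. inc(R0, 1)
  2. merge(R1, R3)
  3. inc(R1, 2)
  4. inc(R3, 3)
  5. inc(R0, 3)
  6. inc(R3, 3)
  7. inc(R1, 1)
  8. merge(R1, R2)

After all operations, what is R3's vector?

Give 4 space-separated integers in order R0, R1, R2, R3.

Op 1: inc R0 by 1 -> R0=(1,0,0,0) value=1
Op 2: merge R1<->R3 -> R1=(0,0,0,0) R3=(0,0,0,0)
Op 3: inc R1 by 2 -> R1=(0,2,0,0) value=2
Op 4: inc R3 by 3 -> R3=(0,0,0,3) value=3
Op 5: inc R0 by 3 -> R0=(4,0,0,0) value=4
Op 6: inc R3 by 3 -> R3=(0,0,0,6) value=6
Op 7: inc R1 by 1 -> R1=(0,3,0,0) value=3
Op 8: merge R1<->R2 -> R1=(0,3,0,0) R2=(0,3,0,0)

Answer: 0 0 0 6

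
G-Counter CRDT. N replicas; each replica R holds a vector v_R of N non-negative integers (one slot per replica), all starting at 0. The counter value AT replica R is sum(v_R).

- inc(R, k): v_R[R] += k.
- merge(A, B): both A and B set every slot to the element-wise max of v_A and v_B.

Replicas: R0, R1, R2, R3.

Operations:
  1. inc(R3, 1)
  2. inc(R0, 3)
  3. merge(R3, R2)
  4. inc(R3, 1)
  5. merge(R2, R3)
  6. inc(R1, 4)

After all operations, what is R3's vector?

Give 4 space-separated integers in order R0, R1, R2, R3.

Op 1: inc R3 by 1 -> R3=(0,0,0,1) value=1
Op 2: inc R0 by 3 -> R0=(3,0,0,0) value=3
Op 3: merge R3<->R2 -> R3=(0,0,0,1) R2=(0,0,0,1)
Op 4: inc R3 by 1 -> R3=(0,0,0,2) value=2
Op 5: merge R2<->R3 -> R2=(0,0,0,2) R3=(0,0,0,2)
Op 6: inc R1 by 4 -> R1=(0,4,0,0) value=4

Answer: 0 0 0 2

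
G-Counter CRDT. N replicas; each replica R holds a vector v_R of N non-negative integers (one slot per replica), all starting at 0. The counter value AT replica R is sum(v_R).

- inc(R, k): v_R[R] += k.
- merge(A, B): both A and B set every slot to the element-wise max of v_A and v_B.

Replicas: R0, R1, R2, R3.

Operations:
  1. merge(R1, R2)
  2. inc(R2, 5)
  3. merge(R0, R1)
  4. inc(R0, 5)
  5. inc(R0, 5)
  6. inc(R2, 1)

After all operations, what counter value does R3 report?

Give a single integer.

Op 1: merge R1<->R2 -> R1=(0,0,0,0) R2=(0,0,0,0)
Op 2: inc R2 by 5 -> R2=(0,0,5,0) value=5
Op 3: merge R0<->R1 -> R0=(0,0,0,0) R1=(0,0,0,0)
Op 4: inc R0 by 5 -> R0=(5,0,0,0) value=5
Op 5: inc R0 by 5 -> R0=(10,0,0,0) value=10
Op 6: inc R2 by 1 -> R2=(0,0,6,0) value=6

Answer: 0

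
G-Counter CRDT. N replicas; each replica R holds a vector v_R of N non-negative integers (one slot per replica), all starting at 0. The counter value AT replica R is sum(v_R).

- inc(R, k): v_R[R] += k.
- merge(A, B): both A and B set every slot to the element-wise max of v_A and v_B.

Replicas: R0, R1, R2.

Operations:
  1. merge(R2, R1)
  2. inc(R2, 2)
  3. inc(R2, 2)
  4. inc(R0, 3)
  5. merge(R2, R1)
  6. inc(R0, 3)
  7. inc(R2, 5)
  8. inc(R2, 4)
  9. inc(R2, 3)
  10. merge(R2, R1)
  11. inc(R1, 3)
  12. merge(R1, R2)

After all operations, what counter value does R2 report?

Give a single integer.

Op 1: merge R2<->R1 -> R2=(0,0,0) R1=(0,0,0)
Op 2: inc R2 by 2 -> R2=(0,0,2) value=2
Op 3: inc R2 by 2 -> R2=(0,0,4) value=4
Op 4: inc R0 by 3 -> R0=(3,0,0) value=3
Op 5: merge R2<->R1 -> R2=(0,0,4) R1=(0,0,4)
Op 6: inc R0 by 3 -> R0=(6,0,0) value=6
Op 7: inc R2 by 5 -> R2=(0,0,9) value=9
Op 8: inc R2 by 4 -> R2=(0,0,13) value=13
Op 9: inc R2 by 3 -> R2=(0,0,16) value=16
Op 10: merge R2<->R1 -> R2=(0,0,16) R1=(0,0,16)
Op 11: inc R1 by 3 -> R1=(0,3,16) value=19
Op 12: merge R1<->R2 -> R1=(0,3,16) R2=(0,3,16)

Answer: 19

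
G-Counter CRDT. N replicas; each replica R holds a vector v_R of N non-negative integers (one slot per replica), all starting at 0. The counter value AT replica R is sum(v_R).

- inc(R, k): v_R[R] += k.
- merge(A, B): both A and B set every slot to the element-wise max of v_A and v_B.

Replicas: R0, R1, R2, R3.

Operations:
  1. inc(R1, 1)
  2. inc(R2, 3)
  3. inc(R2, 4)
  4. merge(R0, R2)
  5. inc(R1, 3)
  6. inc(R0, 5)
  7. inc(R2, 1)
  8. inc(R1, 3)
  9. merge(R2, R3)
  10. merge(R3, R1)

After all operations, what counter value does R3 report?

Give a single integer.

Answer: 15

Derivation:
Op 1: inc R1 by 1 -> R1=(0,1,0,0) value=1
Op 2: inc R2 by 3 -> R2=(0,0,3,0) value=3
Op 3: inc R2 by 4 -> R2=(0,0,7,0) value=7
Op 4: merge R0<->R2 -> R0=(0,0,7,0) R2=(0,0,7,0)
Op 5: inc R1 by 3 -> R1=(0,4,0,0) value=4
Op 6: inc R0 by 5 -> R0=(5,0,7,0) value=12
Op 7: inc R2 by 1 -> R2=(0,0,8,0) value=8
Op 8: inc R1 by 3 -> R1=(0,7,0,0) value=7
Op 9: merge R2<->R3 -> R2=(0,0,8,0) R3=(0,0,8,0)
Op 10: merge R3<->R1 -> R3=(0,7,8,0) R1=(0,7,8,0)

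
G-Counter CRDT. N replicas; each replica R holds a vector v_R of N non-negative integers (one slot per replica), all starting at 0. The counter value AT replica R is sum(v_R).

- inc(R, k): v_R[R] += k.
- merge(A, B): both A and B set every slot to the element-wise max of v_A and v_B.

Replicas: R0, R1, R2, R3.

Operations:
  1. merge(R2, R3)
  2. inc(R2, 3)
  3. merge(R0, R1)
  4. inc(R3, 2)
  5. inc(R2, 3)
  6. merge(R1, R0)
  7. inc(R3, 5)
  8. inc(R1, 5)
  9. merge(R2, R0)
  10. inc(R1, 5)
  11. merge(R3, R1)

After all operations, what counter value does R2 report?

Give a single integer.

Op 1: merge R2<->R3 -> R2=(0,0,0,0) R3=(0,0,0,0)
Op 2: inc R2 by 3 -> R2=(0,0,3,0) value=3
Op 3: merge R0<->R1 -> R0=(0,0,0,0) R1=(0,0,0,0)
Op 4: inc R3 by 2 -> R3=(0,0,0,2) value=2
Op 5: inc R2 by 3 -> R2=(0,0,6,0) value=6
Op 6: merge R1<->R0 -> R1=(0,0,0,0) R0=(0,0,0,0)
Op 7: inc R3 by 5 -> R3=(0,0,0,7) value=7
Op 8: inc R1 by 5 -> R1=(0,5,0,0) value=5
Op 9: merge R2<->R0 -> R2=(0,0,6,0) R0=(0,0,6,0)
Op 10: inc R1 by 5 -> R1=(0,10,0,0) value=10
Op 11: merge R3<->R1 -> R3=(0,10,0,7) R1=(0,10,0,7)

Answer: 6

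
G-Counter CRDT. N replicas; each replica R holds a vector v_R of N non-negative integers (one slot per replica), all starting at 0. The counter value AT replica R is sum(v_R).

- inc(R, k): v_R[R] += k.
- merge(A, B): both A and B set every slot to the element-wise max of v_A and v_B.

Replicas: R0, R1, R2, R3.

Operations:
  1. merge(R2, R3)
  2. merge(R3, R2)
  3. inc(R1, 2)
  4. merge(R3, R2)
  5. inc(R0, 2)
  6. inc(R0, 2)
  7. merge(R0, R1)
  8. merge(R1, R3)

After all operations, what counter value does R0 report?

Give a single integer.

Op 1: merge R2<->R3 -> R2=(0,0,0,0) R3=(0,0,0,0)
Op 2: merge R3<->R2 -> R3=(0,0,0,0) R2=(0,0,0,0)
Op 3: inc R1 by 2 -> R1=(0,2,0,0) value=2
Op 4: merge R3<->R2 -> R3=(0,0,0,0) R2=(0,0,0,0)
Op 5: inc R0 by 2 -> R0=(2,0,0,0) value=2
Op 6: inc R0 by 2 -> R0=(4,0,0,0) value=4
Op 7: merge R0<->R1 -> R0=(4,2,0,0) R1=(4,2,0,0)
Op 8: merge R1<->R3 -> R1=(4,2,0,0) R3=(4,2,0,0)

Answer: 6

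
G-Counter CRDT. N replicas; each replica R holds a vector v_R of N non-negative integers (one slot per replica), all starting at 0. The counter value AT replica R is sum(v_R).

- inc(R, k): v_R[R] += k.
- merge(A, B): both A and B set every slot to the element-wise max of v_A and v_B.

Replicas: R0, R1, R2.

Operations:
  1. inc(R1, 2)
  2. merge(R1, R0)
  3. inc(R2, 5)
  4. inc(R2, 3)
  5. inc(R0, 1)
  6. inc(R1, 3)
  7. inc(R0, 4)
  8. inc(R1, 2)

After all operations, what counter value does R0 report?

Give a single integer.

Answer: 7

Derivation:
Op 1: inc R1 by 2 -> R1=(0,2,0) value=2
Op 2: merge R1<->R0 -> R1=(0,2,0) R0=(0,2,0)
Op 3: inc R2 by 5 -> R2=(0,0,5) value=5
Op 4: inc R2 by 3 -> R2=(0,0,8) value=8
Op 5: inc R0 by 1 -> R0=(1,2,0) value=3
Op 6: inc R1 by 3 -> R1=(0,5,0) value=5
Op 7: inc R0 by 4 -> R0=(5,2,0) value=7
Op 8: inc R1 by 2 -> R1=(0,7,0) value=7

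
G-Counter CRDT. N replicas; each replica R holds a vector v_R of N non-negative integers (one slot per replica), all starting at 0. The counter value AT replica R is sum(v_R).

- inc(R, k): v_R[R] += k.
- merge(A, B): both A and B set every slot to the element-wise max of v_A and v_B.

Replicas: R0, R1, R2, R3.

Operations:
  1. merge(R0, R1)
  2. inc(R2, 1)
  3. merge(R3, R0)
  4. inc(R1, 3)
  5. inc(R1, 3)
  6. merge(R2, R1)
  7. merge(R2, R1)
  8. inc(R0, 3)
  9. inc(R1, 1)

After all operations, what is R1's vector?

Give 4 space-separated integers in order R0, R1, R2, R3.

Op 1: merge R0<->R1 -> R0=(0,0,0,0) R1=(0,0,0,0)
Op 2: inc R2 by 1 -> R2=(0,0,1,0) value=1
Op 3: merge R3<->R0 -> R3=(0,0,0,0) R0=(0,0,0,0)
Op 4: inc R1 by 3 -> R1=(0,3,0,0) value=3
Op 5: inc R1 by 3 -> R1=(0,6,0,0) value=6
Op 6: merge R2<->R1 -> R2=(0,6,1,0) R1=(0,6,1,0)
Op 7: merge R2<->R1 -> R2=(0,6,1,0) R1=(0,6,1,0)
Op 8: inc R0 by 3 -> R0=(3,0,0,0) value=3
Op 9: inc R1 by 1 -> R1=(0,7,1,0) value=8

Answer: 0 7 1 0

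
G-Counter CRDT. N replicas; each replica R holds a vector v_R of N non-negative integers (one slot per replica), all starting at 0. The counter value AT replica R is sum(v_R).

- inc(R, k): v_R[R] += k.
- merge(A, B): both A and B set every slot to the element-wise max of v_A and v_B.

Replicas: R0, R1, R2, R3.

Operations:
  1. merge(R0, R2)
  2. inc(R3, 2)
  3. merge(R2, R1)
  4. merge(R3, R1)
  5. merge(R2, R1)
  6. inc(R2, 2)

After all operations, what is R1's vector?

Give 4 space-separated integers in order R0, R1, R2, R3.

Answer: 0 0 0 2

Derivation:
Op 1: merge R0<->R2 -> R0=(0,0,0,0) R2=(0,0,0,0)
Op 2: inc R3 by 2 -> R3=(0,0,0,2) value=2
Op 3: merge R2<->R1 -> R2=(0,0,0,0) R1=(0,0,0,0)
Op 4: merge R3<->R1 -> R3=(0,0,0,2) R1=(0,0,0,2)
Op 5: merge R2<->R1 -> R2=(0,0,0,2) R1=(0,0,0,2)
Op 6: inc R2 by 2 -> R2=(0,0,2,2) value=4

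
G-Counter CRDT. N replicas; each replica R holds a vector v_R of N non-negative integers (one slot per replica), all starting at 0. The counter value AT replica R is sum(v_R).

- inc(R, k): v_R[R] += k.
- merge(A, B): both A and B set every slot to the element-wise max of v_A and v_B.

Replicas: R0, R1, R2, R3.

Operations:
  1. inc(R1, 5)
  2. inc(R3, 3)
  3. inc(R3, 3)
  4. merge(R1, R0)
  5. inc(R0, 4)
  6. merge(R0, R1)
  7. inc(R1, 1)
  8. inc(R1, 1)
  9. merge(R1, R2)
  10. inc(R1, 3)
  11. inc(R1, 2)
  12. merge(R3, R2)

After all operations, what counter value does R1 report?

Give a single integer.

Answer: 16

Derivation:
Op 1: inc R1 by 5 -> R1=(0,5,0,0) value=5
Op 2: inc R3 by 3 -> R3=(0,0,0,3) value=3
Op 3: inc R3 by 3 -> R3=(0,0,0,6) value=6
Op 4: merge R1<->R0 -> R1=(0,5,0,0) R0=(0,5,0,0)
Op 5: inc R0 by 4 -> R0=(4,5,0,0) value=9
Op 6: merge R0<->R1 -> R0=(4,5,0,0) R1=(4,5,0,0)
Op 7: inc R1 by 1 -> R1=(4,6,0,0) value=10
Op 8: inc R1 by 1 -> R1=(4,7,0,0) value=11
Op 9: merge R1<->R2 -> R1=(4,7,0,0) R2=(4,7,0,0)
Op 10: inc R1 by 3 -> R1=(4,10,0,0) value=14
Op 11: inc R1 by 2 -> R1=(4,12,0,0) value=16
Op 12: merge R3<->R2 -> R3=(4,7,0,6) R2=(4,7,0,6)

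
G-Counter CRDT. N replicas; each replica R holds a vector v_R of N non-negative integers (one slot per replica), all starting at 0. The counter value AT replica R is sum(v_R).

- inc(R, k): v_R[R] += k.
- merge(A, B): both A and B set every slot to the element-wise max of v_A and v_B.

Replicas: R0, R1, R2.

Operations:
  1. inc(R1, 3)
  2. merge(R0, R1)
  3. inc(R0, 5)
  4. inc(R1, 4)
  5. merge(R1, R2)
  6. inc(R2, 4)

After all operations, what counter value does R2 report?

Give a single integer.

Answer: 11

Derivation:
Op 1: inc R1 by 3 -> R1=(0,3,0) value=3
Op 2: merge R0<->R1 -> R0=(0,3,0) R1=(0,3,0)
Op 3: inc R0 by 5 -> R0=(5,3,0) value=8
Op 4: inc R1 by 4 -> R1=(0,7,0) value=7
Op 5: merge R1<->R2 -> R1=(0,7,0) R2=(0,7,0)
Op 6: inc R2 by 4 -> R2=(0,7,4) value=11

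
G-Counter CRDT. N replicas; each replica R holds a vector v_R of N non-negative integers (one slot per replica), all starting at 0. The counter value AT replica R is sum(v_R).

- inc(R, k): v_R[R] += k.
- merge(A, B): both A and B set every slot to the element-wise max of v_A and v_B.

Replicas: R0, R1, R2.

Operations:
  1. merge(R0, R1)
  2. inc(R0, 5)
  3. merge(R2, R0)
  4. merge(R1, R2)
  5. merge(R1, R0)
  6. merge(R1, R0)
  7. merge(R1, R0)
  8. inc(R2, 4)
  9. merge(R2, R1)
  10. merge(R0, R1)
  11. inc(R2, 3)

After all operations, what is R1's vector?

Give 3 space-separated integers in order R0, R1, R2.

Answer: 5 0 4

Derivation:
Op 1: merge R0<->R1 -> R0=(0,0,0) R1=(0,0,0)
Op 2: inc R0 by 5 -> R0=(5,0,0) value=5
Op 3: merge R2<->R0 -> R2=(5,0,0) R0=(5,0,0)
Op 4: merge R1<->R2 -> R1=(5,0,0) R2=(5,0,0)
Op 5: merge R1<->R0 -> R1=(5,0,0) R0=(5,0,0)
Op 6: merge R1<->R0 -> R1=(5,0,0) R0=(5,0,0)
Op 7: merge R1<->R0 -> R1=(5,0,0) R0=(5,0,0)
Op 8: inc R2 by 4 -> R2=(5,0,4) value=9
Op 9: merge R2<->R1 -> R2=(5,0,4) R1=(5,0,4)
Op 10: merge R0<->R1 -> R0=(5,0,4) R1=(5,0,4)
Op 11: inc R2 by 3 -> R2=(5,0,7) value=12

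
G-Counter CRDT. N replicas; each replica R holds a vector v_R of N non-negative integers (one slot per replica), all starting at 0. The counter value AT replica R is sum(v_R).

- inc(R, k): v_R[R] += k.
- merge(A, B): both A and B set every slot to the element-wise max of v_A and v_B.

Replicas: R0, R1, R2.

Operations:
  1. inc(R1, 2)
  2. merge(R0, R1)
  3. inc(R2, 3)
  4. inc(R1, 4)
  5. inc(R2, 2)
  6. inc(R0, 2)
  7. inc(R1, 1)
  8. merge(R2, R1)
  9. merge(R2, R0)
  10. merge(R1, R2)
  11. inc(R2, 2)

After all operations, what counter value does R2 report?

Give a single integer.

Answer: 16

Derivation:
Op 1: inc R1 by 2 -> R1=(0,2,0) value=2
Op 2: merge R0<->R1 -> R0=(0,2,0) R1=(0,2,0)
Op 3: inc R2 by 3 -> R2=(0,0,3) value=3
Op 4: inc R1 by 4 -> R1=(0,6,0) value=6
Op 5: inc R2 by 2 -> R2=(0,0,5) value=5
Op 6: inc R0 by 2 -> R0=(2,2,0) value=4
Op 7: inc R1 by 1 -> R1=(0,7,0) value=7
Op 8: merge R2<->R1 -> R2=(0,7,5) R1=(0,7,5)
Op 9: merge R2<->R0 -> R2=(2,7,5) R0=(2,7,5)
Op 10: merge R1<->R2 -> R1=(2,7,5) R2=(2,7,5)
Op 11: inc R2 by 2 -> R2=(2,7,7) value=16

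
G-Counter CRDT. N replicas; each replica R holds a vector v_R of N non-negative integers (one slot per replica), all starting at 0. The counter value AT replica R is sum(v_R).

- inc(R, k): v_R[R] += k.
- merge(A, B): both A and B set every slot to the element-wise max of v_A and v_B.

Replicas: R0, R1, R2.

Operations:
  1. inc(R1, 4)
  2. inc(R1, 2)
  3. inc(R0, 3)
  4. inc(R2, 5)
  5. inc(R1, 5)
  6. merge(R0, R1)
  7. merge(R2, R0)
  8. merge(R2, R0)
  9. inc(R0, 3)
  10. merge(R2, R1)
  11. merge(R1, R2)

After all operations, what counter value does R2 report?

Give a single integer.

Answer: 19

Derivation:
Op 1: inc R1 by 4 -> R1=(0,4,0) value=4
Op 2: inc R1 by 2 -> R1=(0,6,0) value=6
Op 3: inc R0 by 3 -> R0=(3,0,0) value=3
Op 4: inc R2 by 5 -> R2=(0,0,5) value=5
Op 5: inc R1 by 5 -> R1=(0,11,0) value=11
Op 6: merge R0<->R1 -> R0=(3,11,0) R1=(3,11,0)
Op 7: merge R2<->R0 -> R2=(3,11,5) R0=(3,11,5)
Op 8: merge R2<->R0 -> R2=(3,11,5) R0=(3,11,5)
Op 9: inc R0 by 3 -> R0=(6,11,5) value=22
Op 10: merge R2<->R1 -> R2=(3,11,5) R1=(3,11,5)
Op 11: merge R1<->R2 -> R1=(3,11,5) R2=(3,11,5)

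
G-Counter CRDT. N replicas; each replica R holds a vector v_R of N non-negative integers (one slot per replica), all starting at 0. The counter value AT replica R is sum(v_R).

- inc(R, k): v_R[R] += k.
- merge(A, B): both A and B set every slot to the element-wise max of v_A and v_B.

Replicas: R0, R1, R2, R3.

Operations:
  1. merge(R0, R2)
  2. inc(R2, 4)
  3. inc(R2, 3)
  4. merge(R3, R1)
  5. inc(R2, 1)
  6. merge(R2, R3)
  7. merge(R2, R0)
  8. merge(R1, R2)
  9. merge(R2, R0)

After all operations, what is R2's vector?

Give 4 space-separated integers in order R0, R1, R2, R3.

Op 1: merge R0<->R2 -> R0=(0,0,0,0) R2=(0,0,0,0)
Op 2: inc R2 by 4 -> R2=(0,0,4,0) value=4
Op 3: inc R2 by 3 -> R2=(0,0,7,0) value=7
Op 4: merge R3<->R1 -> R3=(0,0,0,0) R1=(0,0,0,0)
Op 5: inc R2 by 1 -> R2=(0,0,8,0) value=8
Op 6: merge R2<->R3 -> R2=(0,0,8,0) R3=(0,0,8,0)
Op 7: merge R2<->R0 -> R2=(0,0,8,0) R0=(0,0,8,0)
Op 8: merge R1<->R2 -> R1=(0,0,8,0) R2=(0,0,8,0)
Op 9: merge R2<->R0 -> R2=(0,0,8,0) R0=(0,0,8,0)

Answer: 0 0 8 0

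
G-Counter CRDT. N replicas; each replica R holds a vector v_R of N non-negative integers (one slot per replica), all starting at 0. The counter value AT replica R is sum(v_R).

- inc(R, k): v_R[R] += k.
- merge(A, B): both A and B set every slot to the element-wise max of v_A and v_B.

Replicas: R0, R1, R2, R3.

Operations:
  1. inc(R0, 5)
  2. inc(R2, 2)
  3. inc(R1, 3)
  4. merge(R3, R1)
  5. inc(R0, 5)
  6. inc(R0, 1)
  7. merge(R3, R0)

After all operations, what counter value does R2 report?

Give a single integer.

Op 1: inc R0 by 5 -> R0=(5,0,0,0) value=5
Op 2: inc R2 by 2 -> R2=(0,0,2,0) value=2
Op 3: inc R1 by 3 -> R1=(0,3,0,0) value=3
Op 4: merge R3<->R1 -> R3=(0,3,0,0) R1=(0,3,0,0)
Op 5: inc R0 by 5 -> R0=(10,0,0,0) value=10
Op 6: inc R0 by 1 -> R0=(11,0,0,0) value=11
Op 7: merge R3<->R0 -> R3=(11,3,0,0) R0=(11,3,0,0)

Answer: 2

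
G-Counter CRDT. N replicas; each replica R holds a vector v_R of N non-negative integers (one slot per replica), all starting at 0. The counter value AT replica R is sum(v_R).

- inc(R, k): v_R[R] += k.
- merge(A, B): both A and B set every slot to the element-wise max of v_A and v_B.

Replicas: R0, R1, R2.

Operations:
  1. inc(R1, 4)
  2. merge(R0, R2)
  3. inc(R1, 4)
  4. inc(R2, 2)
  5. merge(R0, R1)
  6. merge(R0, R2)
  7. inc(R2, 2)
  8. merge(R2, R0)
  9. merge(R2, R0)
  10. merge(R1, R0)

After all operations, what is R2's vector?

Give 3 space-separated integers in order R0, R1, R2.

Op 1: inc R1 by 4 -> R1=(0,4,0) value=4
Op 2: merge R0<->R2 -> R0=(0,0,0) R2=(0,0,0)
Op 3: inc R1 by 4 -> R1=(0,8,0) value=8
Op 4: inc R2 by 2 -> R2=(0,0,2) value=2
Op 5: merge R0<->R1 -> R0=(0,8,0) R1=(0,8,0)
Op 6: merge R0<->R2 -> R0=(0,8,2) R2=(0,8,2)
Op 7: inc R2 by 2 -> R2=(0,8,4) value=12
Op 8: merge R2<->R0 -> R2=(0,8,4) R0=(0,8,4)
Op 9: merge R2<->R0 -> R2=(0,8,4) R0=(0,8,4)
Op 10: merge R1<->R0 -> R1=(0,8,4) R0=(0,8,4)

Answer: 0 8 4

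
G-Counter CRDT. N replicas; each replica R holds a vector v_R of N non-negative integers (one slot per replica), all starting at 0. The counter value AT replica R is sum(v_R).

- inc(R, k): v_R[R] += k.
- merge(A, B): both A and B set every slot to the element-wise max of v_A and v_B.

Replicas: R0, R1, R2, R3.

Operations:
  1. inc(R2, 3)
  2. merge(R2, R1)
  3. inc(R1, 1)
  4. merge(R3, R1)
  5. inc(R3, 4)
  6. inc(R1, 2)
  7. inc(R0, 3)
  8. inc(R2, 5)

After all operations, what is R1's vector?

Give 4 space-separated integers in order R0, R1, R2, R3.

Answer: 0 3 3 0

Derivation:
Op 1: inc R2 by 3 -> R2=(0,0,3,0) value=3
Op 2: merge R2<->R1 -> R2=(0,0,3,0) R1=(0,0,3,0)
Op 3: inc R1 by 1 -> R1=(0,1,3,0) value=4
Op 4: merge R3<->R1 -> R3=(0,1,3,0) R1=(0,1,3,0)
Op 5: inc R3 by 4 -> R3=(0,1,3,4) value=8
Op 6: inc R1 by 2 -> R1=(0,3,3,0) value=6
Op 7: inc R0 by 3 -> R0=(3,0,0,0) value=3
Op 8: inc R2 by 5 -> R2=(0,0,8,0) value=8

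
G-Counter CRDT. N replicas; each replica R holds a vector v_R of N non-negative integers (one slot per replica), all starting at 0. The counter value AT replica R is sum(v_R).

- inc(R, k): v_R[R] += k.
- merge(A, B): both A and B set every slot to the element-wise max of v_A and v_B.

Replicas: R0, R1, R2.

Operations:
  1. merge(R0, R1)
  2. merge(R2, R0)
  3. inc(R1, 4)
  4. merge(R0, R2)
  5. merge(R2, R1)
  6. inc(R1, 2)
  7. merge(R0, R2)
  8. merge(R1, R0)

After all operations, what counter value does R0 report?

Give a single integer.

Answer: 6

Derivation:
Op 1: merge R0<->R1 -> R0=(0,0,0) R1=(0,0,0)
Op 2: merge R2<->R0 -> R2=(0,0,0) R0=(0,0,0)
Op 3: inc R1 by 4 -> R1=(0,4,0) value=4
Op 4: merge R0<->R2 -> R0=(0,0,0) R2=(0,0,0)
Op 5: merge R2<->R1 -> R2=(0,4,0) R1=(0,4,0)
Op 6: inc R1 by 2 -> R1=(0,6,0) value=6
Op 7: merge R0<->R2 -> R0=(0,4,0) R2=(0,4,0)
Op 8: merge R1<->R0 -> R1=(0,6,0) R0=(0,6,0)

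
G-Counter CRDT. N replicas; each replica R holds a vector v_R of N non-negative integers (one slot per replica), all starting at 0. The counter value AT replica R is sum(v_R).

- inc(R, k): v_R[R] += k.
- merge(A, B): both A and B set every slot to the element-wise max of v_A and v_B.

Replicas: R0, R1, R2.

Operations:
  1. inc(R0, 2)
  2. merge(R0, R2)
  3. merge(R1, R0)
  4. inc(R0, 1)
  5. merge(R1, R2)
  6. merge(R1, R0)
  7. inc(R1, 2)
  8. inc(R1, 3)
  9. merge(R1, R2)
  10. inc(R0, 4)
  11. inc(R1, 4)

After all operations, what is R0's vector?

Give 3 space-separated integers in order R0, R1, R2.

Op 1: inc R0 by 2 -> R0=(2,0,0) value=2
Op 2: merge R0<->R2 -> R0=(2,0,0) R2=(2,0,0)
Op 3: merge R1<->R0 -> R1=(2,0,0) R0=(2,0,0)
Op 4: inc R0 by 1 -> R0=(3,0,0) value=3
Op 5: merge R1<->R2 -> R1=(2,0,0) R2=(2,0,0)
Op 6: merge R1<->R0 -> R1=(3,0,0) R0=(3,0,0)
Op 7: inc R1 by 2 -> R1=(3,2,0) value=5
Op 8: inc R1 by 3 -> R1=(3,5,0) value=8
Op 9: merge R1<->R2 -> R1=(3,5,0) R2=(3,5,0)
Op 10: inc R0 by 4 -> R0=(7,0,0) value=7
Op 11: inc R1 by 4 -> R1=(3,9,0) value=12

Answer: 7 0 0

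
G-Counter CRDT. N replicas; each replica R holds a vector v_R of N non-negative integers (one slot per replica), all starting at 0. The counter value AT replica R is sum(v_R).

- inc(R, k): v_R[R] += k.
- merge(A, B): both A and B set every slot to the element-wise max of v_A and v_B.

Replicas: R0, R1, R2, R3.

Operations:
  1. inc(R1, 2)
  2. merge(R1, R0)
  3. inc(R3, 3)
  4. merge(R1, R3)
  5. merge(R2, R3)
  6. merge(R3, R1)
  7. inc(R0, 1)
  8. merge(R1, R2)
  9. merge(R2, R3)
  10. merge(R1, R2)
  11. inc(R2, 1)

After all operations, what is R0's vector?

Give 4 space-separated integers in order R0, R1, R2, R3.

Answer: 1 2 0 0

Derivation:
Op 1: inc R1 by 2 -> R1=(0,2,0,0) value=2
Op 2: merge R1<->R0 -> R1=(0,2,0,0) R0=(0,2,0,0)
Op 3: inc R3 by 3 -> R3=(0,0,0,3) value=3
Op 4: merge R1<->R3 -> R1=(0,2,0,3) R3=(0,2,0,3)
Op 5: merge R2<->R3 -> R2=(0,2,0,3) R3=(0,2,0,3)
Op 6: merge R3<->R1 -> R3=(0,2,0,3) R1=(0,2,0,3)
Op 7: inc R0 by 1 -> R0=(1,2,0,0) value=3
Op 8: merge R1<->R2 -> R1=(0,2,0,3) R2=(0,2,0,3)
Op 9: merge R2<->R3 -> R2=(0,2,0,3) R3=(0,2,0,3)
Op 10: merge R1<->R2 -> R1=(0,2,0,3) R2=(0,2,0,3)
Op 11: inc R2 by 1 -> R2=(0,2,1,3) value=6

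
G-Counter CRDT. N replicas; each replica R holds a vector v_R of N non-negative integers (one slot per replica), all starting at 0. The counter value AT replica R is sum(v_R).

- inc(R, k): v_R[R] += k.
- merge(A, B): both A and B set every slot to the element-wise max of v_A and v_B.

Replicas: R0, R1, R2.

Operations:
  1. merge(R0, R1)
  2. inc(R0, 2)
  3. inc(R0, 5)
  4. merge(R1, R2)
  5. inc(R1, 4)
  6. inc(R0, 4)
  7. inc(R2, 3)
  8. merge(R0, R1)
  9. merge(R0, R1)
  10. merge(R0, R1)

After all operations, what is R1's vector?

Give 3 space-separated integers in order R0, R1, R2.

Op 1: merge R0<->R1 -> R0=(0,0,0) R1=(0,0,0)
Op 2: inc R0 by 2 -> R0=(2,0,0) value=2
Op 3: inc R0 by 5 -> R0=(7,0,0) value=7
Op 4: merge R1<->R2 -> R1=(0,0,0) R2=(0,0,0)
Op 5: inc R1 by 4 -> R1=(0,4,0) value=4
Op 6: inc R0 by 4 -> R0=(11,0,0) value=11
Op 7: inc R2 by 3 -> R2=(0,0,3) value=3
Op 8: merge R0<->R1 -> R0=(11,4,0) R1=(11,4,0)
Op 9: merge R0<->R1 -> R0=(11,4,0) R1=(11,4,0)
Op 10: merge R0<->R1 -> R0=(11,4,0) R1=(11,4,0)

Answer: 11 4 0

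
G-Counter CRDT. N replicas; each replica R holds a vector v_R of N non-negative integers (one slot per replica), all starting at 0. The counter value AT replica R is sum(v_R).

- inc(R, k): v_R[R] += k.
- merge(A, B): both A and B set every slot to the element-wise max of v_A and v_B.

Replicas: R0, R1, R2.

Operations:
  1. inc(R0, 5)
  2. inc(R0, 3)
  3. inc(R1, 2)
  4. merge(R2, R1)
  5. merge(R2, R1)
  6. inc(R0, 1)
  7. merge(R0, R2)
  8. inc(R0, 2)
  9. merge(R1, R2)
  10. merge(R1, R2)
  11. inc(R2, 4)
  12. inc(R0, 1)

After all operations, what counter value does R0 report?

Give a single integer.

Op 1: inc R0 by 5 -> R0=(5,0,0) value=5
Op 2: inc R0 by 3 -> R0=(8,0,0) value=8
Op 3: inc R1 by 2 -> R1=(0,2,0) value=2
Op 4: merge R2<->R1 -> R2=(0,2,0) R1=(0,2,0)
Op 5: merge R2<->R1 -> R2=(0,2,0) R1=(0,2,0)
Op 6: inc R0 by 1 -> R0=(9,0,0) value=9
Op 7: merge R0<->R2 -> R0=(9,2,0) R2=(9,2,0)
Op 8: inc R0 by 2 -> R0=(11,2,0) value=13
Op 9: merge R1<->R2 -> R1=(9,2,0) R2=(9,2,0)
Op 10: merge R1<->R2 -> R1=(9,2,0) R2=(9,2,0)
Op 11: inc R2 by 4 -> R2=(9,2,4) value=15
Op 12: inc R0 by 1 -> R0=(12,2,0) value=14

Answer: 14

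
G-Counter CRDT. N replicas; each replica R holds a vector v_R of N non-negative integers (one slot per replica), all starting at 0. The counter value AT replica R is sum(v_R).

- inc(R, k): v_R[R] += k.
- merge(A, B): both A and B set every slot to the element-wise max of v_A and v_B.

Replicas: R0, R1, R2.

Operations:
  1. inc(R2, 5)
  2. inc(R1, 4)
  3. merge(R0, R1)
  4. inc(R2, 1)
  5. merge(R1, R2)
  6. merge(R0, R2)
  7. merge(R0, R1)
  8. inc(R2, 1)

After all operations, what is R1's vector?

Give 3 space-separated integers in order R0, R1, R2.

Op 1: inc R2 by 5 -> R2=(0,0,5) value=5
Op 2: inc R1 by 4 -> R1=(0,4,0) value=4
Op 3: merge R0<->R1 -> R0=(0,4,0) R1=(0,4,0)
Op 4: inc R2 by 1 -> R2=(0,0,6) value=6
Op 5: merge R1<->R2 -> R1=(0,4,6) R2=(0,4,6)
Op 6: merge R0<->R2 -> R0=(0,4,6) R2=(0,4,6)
Op 7: merge R0<->R1 -> R0=(0,4,6) R1=(0,4,6)
Op 8: inc R2 by 1 -> R2=(0,4,7) value=11

Answer: 0 4 6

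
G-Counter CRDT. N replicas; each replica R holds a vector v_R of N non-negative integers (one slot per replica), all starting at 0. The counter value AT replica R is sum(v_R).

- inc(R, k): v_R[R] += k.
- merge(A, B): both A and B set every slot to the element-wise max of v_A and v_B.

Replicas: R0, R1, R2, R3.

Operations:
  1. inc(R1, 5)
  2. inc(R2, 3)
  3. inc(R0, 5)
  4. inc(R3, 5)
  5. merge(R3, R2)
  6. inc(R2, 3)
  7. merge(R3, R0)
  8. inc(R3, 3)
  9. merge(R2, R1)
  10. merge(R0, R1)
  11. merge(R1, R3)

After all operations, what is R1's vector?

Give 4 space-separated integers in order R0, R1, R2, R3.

Op 1: inc R1 by 5 -> R1=(0,5,0,0) value=5
Op 2: inc R2 by 3 -> R2=(0,0,3,0) value=3
Op 3: inc R0 by 5 -> R0=(5,0,0,0) value=5
Op 4: inc R3 by 5 -> R3=(0,0,0,5) value=5
Op 5: merge R3<->R2 -> R3=(0,0,3,5) R2=(0,0,3,5)
Op 6: inc R2 by 3 -> R2=(0,0,6,5) value=11
Op 7: merge R3<->R0 -> R3=(5,0,3,5) R0=(5,0,3,5)
Op 8: inc R3 by 3 -> R3=(5,0,3,8) value=16
Op 9: merge R2<->R1 -> R2=(0,5,6,5) R1=(0,5,6,5)
Op 10: merge R0<->R1 -> R0=(5,5,6,5) R1=(5,5,6,5)
Op 11: merge R1<->R3 -> R1=(5,5,6,8) R3=(5,5,6,8)

Answer: 5 5 6 8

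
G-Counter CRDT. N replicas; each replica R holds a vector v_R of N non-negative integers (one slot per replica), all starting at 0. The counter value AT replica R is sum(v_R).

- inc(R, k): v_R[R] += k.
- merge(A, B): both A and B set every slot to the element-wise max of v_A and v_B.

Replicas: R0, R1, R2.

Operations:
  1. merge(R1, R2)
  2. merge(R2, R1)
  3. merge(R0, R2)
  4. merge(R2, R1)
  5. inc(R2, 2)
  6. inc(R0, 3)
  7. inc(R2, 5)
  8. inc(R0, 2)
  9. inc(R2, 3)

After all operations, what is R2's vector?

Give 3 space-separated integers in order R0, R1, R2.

Op 1: merge R1<->R2 -> R1=(0,0,0) R2=(0,0,0)
Op 2: merge R2<->R1 -> R2=(0,0,0) R1=(0,0,0)
Op 3: merge R0<->R2 -> R0=(0,0,0) R2=(0,0,0)
Op 4: merge R2<->R1 -> R2=(0,0,0) R1=(0,0,0)
Op 5: inc R2 by 2 -> R2=(0,0,2) value=2
Op 6: inc R0 by 3 -> R0=(3,0,0) value=3
Op 7: inc R2 by 5 -> R2=(0,0,7) value=7
Op 8: inc R0 by 2 -> R0=(5,0,0) value=5
Op 9: inc R2 by 3 -> R2=(0,0,10) value=10

Answer: 0 0 10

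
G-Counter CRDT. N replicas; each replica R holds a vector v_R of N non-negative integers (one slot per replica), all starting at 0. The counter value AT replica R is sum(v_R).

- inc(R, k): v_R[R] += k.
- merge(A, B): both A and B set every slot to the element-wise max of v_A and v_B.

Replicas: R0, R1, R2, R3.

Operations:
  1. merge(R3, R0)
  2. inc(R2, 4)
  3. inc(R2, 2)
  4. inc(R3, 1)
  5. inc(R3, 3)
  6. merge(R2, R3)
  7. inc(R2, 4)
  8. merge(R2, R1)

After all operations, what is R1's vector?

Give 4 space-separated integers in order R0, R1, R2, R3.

Op 1: merge R3<->R0 -> R3=(0,0,0,0) R0=(0,0,0,0)
Op 2: inc R2 by 4 -> R2=(0,0,4,0) value=4
Op 3: inc R2 by 2 -> R2=(0,0,6,0) value=6
Op 4: inc R3 by 1 -> R3=(0,0,0,1) value=1
Op 5: inc R3 by 3 -> R3=(0,0,0,4) value=4
Op 6: merge R2<->R3 -> R2=(0,0,6,4) R3=(0,0,6,4)
Op 7: inc R2 by 4 -> R2=(0,0,10,4) value=14
Op 8: merge R2<->R1 -> R2=(0,0,10,4) R1=(0,0,10,4)

Answer: 0 0 10 4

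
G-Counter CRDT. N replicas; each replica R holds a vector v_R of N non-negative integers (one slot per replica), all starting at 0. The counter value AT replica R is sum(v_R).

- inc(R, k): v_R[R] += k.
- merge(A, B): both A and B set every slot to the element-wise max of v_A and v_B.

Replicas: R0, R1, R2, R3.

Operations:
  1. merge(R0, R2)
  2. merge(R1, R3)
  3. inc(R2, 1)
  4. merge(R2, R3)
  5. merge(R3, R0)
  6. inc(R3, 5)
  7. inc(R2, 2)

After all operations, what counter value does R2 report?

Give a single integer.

Op 1: merge R0<->R2 -> R0=(0,0,0,0) R2=(0,0,0,0)
Op 2: merge R1<->R3 -> R1=(0,0,0,0) R3=(0,0,0,0)
Op 3: inc R2 by 1 -> R2=(0,0,1,0) value=1
Op 4: merge R2<->R3 -> R2=(0,0,1,0) R3=(0,0,1,0)
Op 5: merge R3<->R0 -> R3=(0,0,1,0) R0=(0,0,1,0)
Op 6: inc R3 by 5 -> R3=(0,0,1,5) value=6
Op 7: inc R2 by 2 -> R2=(0,0,3,0) value=3

Answer: 3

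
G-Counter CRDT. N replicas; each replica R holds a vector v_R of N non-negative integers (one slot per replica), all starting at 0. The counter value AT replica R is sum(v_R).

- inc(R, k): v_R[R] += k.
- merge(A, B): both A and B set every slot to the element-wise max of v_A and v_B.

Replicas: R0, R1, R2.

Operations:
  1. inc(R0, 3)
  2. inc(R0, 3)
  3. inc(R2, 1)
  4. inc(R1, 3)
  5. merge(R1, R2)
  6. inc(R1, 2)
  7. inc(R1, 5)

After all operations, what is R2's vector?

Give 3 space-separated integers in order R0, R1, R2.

Answer: 0 3 1

Derivation:
Op 1: inc R0 by 3 -> R0=(3,0,0) value=3
Op 2: inc R0 by 3 -> R0=(6,0,0) value=6
Op 3: inc R2 by 1 -> R2=(0,0,1) value=1
Op 4: inc R1 by 3 -> R1=(0,3,0) value=3
Op 5: merge R1<->R2 -> R1=(0,3,1) R2=(0,3,1)
Op 6: inc R1 by 2 -> R1=(0,5,1) value=6
Op 7: inc R1 by 5 -> R1=(0,10,1) value=11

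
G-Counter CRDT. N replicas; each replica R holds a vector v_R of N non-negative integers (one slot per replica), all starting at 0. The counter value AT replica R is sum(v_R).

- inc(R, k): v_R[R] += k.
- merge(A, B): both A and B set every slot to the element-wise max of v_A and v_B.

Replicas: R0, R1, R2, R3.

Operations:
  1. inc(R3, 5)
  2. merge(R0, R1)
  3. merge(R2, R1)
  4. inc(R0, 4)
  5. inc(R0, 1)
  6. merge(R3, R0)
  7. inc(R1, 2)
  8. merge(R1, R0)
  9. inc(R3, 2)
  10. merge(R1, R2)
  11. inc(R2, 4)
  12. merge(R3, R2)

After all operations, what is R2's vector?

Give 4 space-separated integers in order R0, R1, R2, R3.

Answer: 5 2 4 7

Derivation:
Op 1: inc R3 by 5 -> R3=(0,0,0,5) value=5
Op 2: merge R0<->R1 -> R0=(0,0,0,0) R1=(0,0,0,0)
Op 3: merge R2<->R1 -> R2=(0,0,0,0) R1=(0,0,0,0)
Op 4: inc R0 by 4 -> R0=(4,0,0,0) value=4
Op 5: inc R0 by 1 -> R0=(5,0,0,0) value=5
Op 6: merge R3<->R0 -> R3=(5,0,0,5) R0=(5,0,0,5)
Op 7: inc R1 by 2 -> R1=(0,2,0,0) value=2
Op 8: merge R1<->R0 -> R1=(5,2,0,5) R0=(5,2,0,5)
Op 9: inc R3 by 2 -> R3=(5,0,0,7) value=12
Op 10: merge R1<->R2 -> R1=(5,2,0,5) R2=(5,2,0,5)
Op 11: inc R2 by 4 -> R2=(5,2,4,5) value=16
Op 12: merge R3<->R2 -> R3=(5,2,4,7) R2=(5,2,4,7)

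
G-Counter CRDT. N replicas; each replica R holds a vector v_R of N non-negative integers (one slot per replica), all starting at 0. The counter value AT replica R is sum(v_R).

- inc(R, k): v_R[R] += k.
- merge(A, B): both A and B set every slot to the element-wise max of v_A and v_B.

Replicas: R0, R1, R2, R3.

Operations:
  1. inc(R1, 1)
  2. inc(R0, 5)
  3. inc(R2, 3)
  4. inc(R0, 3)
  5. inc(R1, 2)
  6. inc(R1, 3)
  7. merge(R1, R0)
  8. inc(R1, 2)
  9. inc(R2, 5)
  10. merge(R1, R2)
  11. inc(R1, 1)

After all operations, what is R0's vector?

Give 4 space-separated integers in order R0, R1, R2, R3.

Op 1: inc R1 by 1 -> R1=(0,1,0,0) value=1
Op 2: inc R0 by 5 -> R0=(5,0,0,0) value=5
Op 3: inc R2 by 3 -> R2=(0,0,3,0) value=3
Op 4: inc R0 by 3 -> R0=(8,0,0,0) value=8
Op 5: inc R1 by 2 -> R1=(0,3,0,0) value=3
Op 6: inc R1 by 3 -> R1=(0,6,0,0) value=6
Op 7: merge R1<->R0 -> R1=(8,6,0,0) R0=(8,6,0,0)
Op 8: inc R1 by 2 -> R1=(8,8,0,0) value=16
Op 9: inc R2 by 5 -> R2=(0,0,8,0) value=8
Op 10: merge R1<->R2 -> R1=(8,8,8,0) R2=(8,8,8,0)
Op 11: inc R1 by 1 -> R1=(8,9,8,0) value=25

Answer: 8 6 0 0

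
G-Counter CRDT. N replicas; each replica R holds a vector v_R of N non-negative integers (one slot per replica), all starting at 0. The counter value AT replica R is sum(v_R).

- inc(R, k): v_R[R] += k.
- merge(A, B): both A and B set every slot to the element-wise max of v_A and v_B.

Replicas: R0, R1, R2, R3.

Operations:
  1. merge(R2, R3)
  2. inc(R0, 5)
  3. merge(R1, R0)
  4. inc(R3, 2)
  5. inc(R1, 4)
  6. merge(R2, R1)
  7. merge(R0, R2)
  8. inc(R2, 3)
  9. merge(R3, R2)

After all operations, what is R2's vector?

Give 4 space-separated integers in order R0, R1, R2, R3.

Op 1: merge R2<->R3 -> R2=(0,0,0,0) R3=(0,0,0,0)
Op 2: inc R0 by 5 -> R0=(5,0,0,0) value=5
Op 3: merge R1<->R0 -> R1=(5,0,0,0) R0=(5,0,0,0)
Op 4: inc R3 by 2 -> R3=(0,0,0,2) value=2
Op 5: inc R1 by 4 -> R1=(5,4,0,0) value=9
Op 6: merge R2<->R1 -> R2=(5,4,0,0) R1=(5,4,0,0)
Op 7: merge R0<->R2 -> R0=(5,4,0,0) R2=(5,4,0,0)
Op 8: inc R2 by 3 -> R2=(5,4,3,0) value=12
Op 9: merge R3<->R2 -> R3=(5,4,3,2) R2=(5,4,3,2)

Answer: 5 4 3 2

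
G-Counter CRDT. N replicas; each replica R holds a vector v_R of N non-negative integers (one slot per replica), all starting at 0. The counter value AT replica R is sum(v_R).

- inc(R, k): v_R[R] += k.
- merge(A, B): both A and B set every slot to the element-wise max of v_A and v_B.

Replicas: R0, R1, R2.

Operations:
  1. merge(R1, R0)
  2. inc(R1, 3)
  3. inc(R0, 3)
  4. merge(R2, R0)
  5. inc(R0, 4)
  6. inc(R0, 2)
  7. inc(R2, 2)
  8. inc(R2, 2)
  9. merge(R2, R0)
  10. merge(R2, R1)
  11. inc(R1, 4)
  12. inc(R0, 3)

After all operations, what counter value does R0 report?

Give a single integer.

Answer: 16

Derivation:
Op 1: merge R1<->R0 -> R1=(0,0,0) R0=(0,0,0)
Op 2: inc R1 by 3 -> R1=(0,3,0) value=3
Op 3: inc R0 by 3 -> R0=(3,0,0) value=3
Op 4: merge R2<->R0 -> R2=(3,0,0) R0=(3,0,0)
Op 5: inc R0 by 4 -> R0=(7,0,0) value=7
Op 6: inc R0 by 2 -> R0=(9,0,0) value=9
Op 7: inc R2 by 2 -> R2=(3,0,2) value=5
Op 8: inc R2 by 2 -> R2=(3,0,4) value=7
Op 9: merge R2<->R0 -> R2=(9,0,4) R0=(9,0,4)
Op 10: merge R2<->R1 -> R2=(9,3,4) R1=(9,3,4)
Op 11: inc R1 by 4 -> R1=(9,7,4) value=20
Op 12: inc R0 by 3 -> R0=(12,0,4) value=16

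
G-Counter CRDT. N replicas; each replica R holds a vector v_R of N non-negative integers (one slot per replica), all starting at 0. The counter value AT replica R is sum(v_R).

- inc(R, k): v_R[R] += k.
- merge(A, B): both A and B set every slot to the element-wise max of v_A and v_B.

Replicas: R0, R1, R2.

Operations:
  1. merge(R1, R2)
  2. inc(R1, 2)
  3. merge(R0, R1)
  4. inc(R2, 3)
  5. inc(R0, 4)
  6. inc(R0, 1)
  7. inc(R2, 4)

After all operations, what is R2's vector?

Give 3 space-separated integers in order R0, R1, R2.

Op 1: merge R1<->R2 -> R1=(0,0,0) R2=(0,0,0)
Op 2: inc R1 by 2 -> R1=(0,2,0) value=2
Op 3: merge R0<->R1 -> R0=(0,2,0) R1=(0,2,0)
Op 4: inc R2 by 3 -> R2=(0,0,3) value=3
Op 5: inc R0 by 4 -> R0=(4,2,0) value=6
Op 6: inc R0 by 1 -> R0=(5,2,0) value=7
Op 7: inc R2 by 4 -> R2=(0,0,7) value=7

Answer: 0 0 7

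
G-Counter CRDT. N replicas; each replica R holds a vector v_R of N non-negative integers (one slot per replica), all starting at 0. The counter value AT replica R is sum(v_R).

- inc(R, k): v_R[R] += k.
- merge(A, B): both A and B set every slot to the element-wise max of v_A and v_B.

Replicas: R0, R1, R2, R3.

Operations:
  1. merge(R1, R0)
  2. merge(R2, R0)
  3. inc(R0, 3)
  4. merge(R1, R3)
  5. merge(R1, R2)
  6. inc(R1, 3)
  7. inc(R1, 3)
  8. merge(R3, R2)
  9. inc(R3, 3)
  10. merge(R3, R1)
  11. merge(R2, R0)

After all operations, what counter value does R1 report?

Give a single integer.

Answer: 9

Derivation:
Op 1: merge R1<->R0 -> R1=(0,0,0,0) R0=(0,0,0,0)
Op 2: merge R2<->R0 -> R2=(0,0,0,0) R0=(0,0,0,0)
Op 3: inc R0 by 3 -> R0=(3,0,0,0) value=3
Op 4: merge R1<->R3 -> R1=(0,0,0,0) R3=(0,0,0,0)
Op 5: merge R1<->R2 -> R1=(0,0,0,0) R2=(0,0,0,0)
Op 6: inc R1 by 3 -> R1=(0,3,0,0) value=3
Op 7: inc R1 by 3 -> R1=(0,6,0,0) value=6
Op 8: merge R3<->R2 -> R3=(0,0,0,0) R2=(0,0,0,0)
Op 9: inc R3 by 3 -> R3=(0,0,0,3) value=3
Op 10: merge R3<->R1 -> R3=(0,6,0,3) R1=(0,6,0,3)
Op 11: merge R2<->R0 -> R2=(3,0,0,0) R0=(3,0,0,0)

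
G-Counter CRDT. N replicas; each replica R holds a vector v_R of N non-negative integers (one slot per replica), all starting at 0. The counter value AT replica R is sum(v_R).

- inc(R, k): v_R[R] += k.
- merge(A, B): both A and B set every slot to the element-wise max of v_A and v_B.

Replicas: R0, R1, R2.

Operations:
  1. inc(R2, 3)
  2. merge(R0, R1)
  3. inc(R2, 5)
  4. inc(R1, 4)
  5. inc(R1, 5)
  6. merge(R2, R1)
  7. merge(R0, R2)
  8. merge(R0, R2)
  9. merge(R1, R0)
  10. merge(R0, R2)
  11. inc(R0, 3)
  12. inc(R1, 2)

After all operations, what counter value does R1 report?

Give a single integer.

Op 1: inc R2 by 3 -> R2=(0,0,3) value=3
Op 2: merge R0<->R1 -> R0=(0,0,0) R1=(0,0,0)
Op 3: inc R2 by 5 -> R2=(0,0,8) value=8
Op 4: inc R1 by 4 -> R1=(0,4,0) value=4
Op 5: inc R1 by 5 -> R1=(0,9,0) value=9
Op 6: merge R2<->R1 -> R2=(0,9,8) R1=(0,9,8)
Op 7: merge R0<->R2 -> R0=(0,9,8) R2=(0,9,8)
Op 8: merge R0<->R2 -> R0=(0,9,8) R2=(0,9,8)
Op 9: merge R1<->R0 -> R1=(0,9,8) R0=(0,9,8)
Op 10: merge R0<->R2 -> R0=(0,9,8) R2=(0,9,8)
Op 11: inc R0 by 3 -> R0=(3,9,8) value=20
Op 12: inc R1 by 2 -> R1=(0,11,8) value=19

Answer: 19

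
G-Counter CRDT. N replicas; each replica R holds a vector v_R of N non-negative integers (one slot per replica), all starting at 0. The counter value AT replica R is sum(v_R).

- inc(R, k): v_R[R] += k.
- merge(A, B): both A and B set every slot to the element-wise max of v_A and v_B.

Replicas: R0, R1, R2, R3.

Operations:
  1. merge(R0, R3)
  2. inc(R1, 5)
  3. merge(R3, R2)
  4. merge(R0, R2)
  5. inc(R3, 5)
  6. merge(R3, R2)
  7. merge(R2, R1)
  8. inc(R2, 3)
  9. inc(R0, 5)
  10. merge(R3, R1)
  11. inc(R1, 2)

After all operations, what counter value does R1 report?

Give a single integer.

Answer: 12

Derivation:
Op 1: merge R0<->R3 -> R0=(0,0,0,0) R3=(0,0,0,0)
Op 2: inc R1 by 5 -> R1=(0,5,0,0) value=5
Op 3: merge R3<->R2 -> R3=(0,0,0,0) R2=(0,0,0,0)
Op 4: merge R0<->R2 -> R0=(0,0,0,0) R2=(0,0,0,0)
Op 5: inc R3 by 5 -> R3=(0,0,0,5) value=5
Op 6: merge R3<->R2 -> R3=(0,0,0,5) R2=(0,0,0,5)
Op 7: merge R2<->R1 -> R2=(0,5,0,5) R1=(0,5,0,5)
Op 8: inc R2 by 3 -> R2=(0,5,3,5) value=13
Op 9: inc R0 by 5 -> R0=(5,0,0,0) value=5
Op 10: merge R3<->R1 -> R3=(0,5,0,5) R1=(0,5,0,5)
Op 11: inc R1 by 2 -> R1=(0,7,0,5) value=12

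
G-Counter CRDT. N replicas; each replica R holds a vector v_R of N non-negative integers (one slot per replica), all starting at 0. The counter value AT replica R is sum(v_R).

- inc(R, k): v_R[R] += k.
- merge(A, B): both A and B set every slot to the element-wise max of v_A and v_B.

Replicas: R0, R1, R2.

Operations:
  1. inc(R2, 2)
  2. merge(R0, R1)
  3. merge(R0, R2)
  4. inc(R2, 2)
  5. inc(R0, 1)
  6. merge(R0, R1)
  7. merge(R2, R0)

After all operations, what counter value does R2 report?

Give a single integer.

Answer: 5

Derivation:
Op 1: inc R2 by 2 -> R2=(0,0,2) value=2
Op 2: merge R0<->R1 -> R0=(0,0,0) R1=(0,0,0)
Op 3: merge R0<->R2 -> R0=(0,0,2) R2=(0,0,2)
Op 4: inc R2 by 2 -> R2=(0,0,4) value=4
Op 5: inc R0 by 1 -> R0=(1,0,2) value=3
Op 6: merge R0<->R1 -> R0=(1,0,2) R1=(1,0,2)
Op 7: merge R2<->R0 -> R2=(1,0,4) R0=(1,0,4)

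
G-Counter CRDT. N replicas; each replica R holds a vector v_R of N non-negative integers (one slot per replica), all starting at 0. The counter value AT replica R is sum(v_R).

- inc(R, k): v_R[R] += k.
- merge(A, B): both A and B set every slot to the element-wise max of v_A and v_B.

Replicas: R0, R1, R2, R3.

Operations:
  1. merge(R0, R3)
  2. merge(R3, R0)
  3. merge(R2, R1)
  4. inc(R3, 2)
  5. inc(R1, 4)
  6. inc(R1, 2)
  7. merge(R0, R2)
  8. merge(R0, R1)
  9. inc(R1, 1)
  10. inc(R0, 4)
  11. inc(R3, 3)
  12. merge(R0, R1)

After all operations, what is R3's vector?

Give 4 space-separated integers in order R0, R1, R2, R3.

Op 1: merge R0<->R3 -> R0=(0,0,0,0) R3=(0,0,0,0)
Op 2: merge R3<->R0 -> R3=(0,0,0,0) R0=(0,0,0,0)
Op 3: merge R2<->R1 -> R2=(0,0,0,0) R1=(0,0,0,0)
Op 4: inc R3 by 2 -> R3=(0,0,0,2) value=2
Op 5: inc R1 by 4 -> R1=(0,4,0,0) value=4
Op 6: inc R1 by 2 -> R1=(0,6,0,0) value=6
Op 7: merge R0<->R2 -> R0=(0,0,0,0) R2=(0,0,0,0)
Op 8: merge R0<->R1 -> R0=(0,6,0,0) R1=(0,6,0,0)
Op 9: inc R1 by 1 -> R1=(0,7,0,0) value=7
Op 10: inc R0 by 4 -> R0=(4,6,0,0) value=10
Op 11: inc R3 by 3 -> R3=(0,0,0,5) value=5
Op 12: merge R0<->R1 -> R0=(4,7,0,0) R1=(4,7,0,0)

Answer: 0 0 0 5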